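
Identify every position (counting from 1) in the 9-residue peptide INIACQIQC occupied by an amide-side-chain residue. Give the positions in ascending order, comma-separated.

2, 6, 8

Asparagine (N) and glutamine (Q) have uncharged amide side chains.
Matching residues: N2, Q6, Q8.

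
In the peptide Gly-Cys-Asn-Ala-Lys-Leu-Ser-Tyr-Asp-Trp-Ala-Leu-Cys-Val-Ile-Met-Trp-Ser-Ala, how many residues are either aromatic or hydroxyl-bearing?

5

Aromatic: F, W, Y. Hydroxyl-bearing: S, T, Y.
Aromatic residues here: Tyr8, Trp10, Trp17 (3).
Hydroxyl-bearing residues here: Ser7, Tyr8, Ser18 (3).
Y is in both groups, so the 1 Y residue must not be double-counted.
Total = 3 + 3 − 1 = 5.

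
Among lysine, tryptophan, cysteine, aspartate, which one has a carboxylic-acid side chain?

Aspartate (D) and glutamate (E) have carboxylic-acid side chains and are the acidic amino acids.
Of the listed options, only aspartate belongs to this group.

aspartate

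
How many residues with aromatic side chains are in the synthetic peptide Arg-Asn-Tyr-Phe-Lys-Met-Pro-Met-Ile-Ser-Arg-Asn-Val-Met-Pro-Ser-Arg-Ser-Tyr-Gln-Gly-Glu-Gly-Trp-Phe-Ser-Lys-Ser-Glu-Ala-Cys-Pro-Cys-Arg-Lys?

5

F, W, and Y each carry an aromatic ring on the side chain.
Matching residues: Tyr3, Phe4, Tyr19, Trp24, Phe25.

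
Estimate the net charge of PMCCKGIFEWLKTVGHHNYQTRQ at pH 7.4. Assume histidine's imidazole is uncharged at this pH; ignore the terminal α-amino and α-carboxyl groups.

+2

At pH ~7.4 the Lys and Arg side chains are protonated (+1), the Asp and Glu side chains are deprotonated (−1), and with His taken as neutral all other side chains carry no charge.
Positive (K, R): K5, K12, R22 → +3.
Negative (D, E): E9 → −1.
Net charge = (+3) + (−1) = +2.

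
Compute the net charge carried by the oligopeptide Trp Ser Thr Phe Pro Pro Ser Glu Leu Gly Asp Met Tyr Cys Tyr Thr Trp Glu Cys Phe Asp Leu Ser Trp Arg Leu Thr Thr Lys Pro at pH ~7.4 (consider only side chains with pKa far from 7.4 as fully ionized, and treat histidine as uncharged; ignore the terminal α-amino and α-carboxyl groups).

-2

Near pH 7.4, K and R contribute +1 each, D and E contribute −1 each, and every other side chain (His included, as stated) is uncharged.
Positive (K, R): Arg25, Lys29 → +2.
Negative (D, E): Glu8, Asp11, Glu18, Asp21 → −4.
Net charge = (+2) + (−4) = −2.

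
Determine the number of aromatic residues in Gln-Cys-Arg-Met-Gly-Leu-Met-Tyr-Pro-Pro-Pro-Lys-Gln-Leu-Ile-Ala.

F, W, and Y each carry an aromatic ring on the side chain.
Matching residues: Tyr8.

1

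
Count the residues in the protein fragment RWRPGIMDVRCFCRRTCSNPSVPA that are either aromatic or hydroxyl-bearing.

Aromatic: F, W, Y. Hydroxyl-bearing: S, T, Y.
Aromatic residues here: W2, F12 (2).
Hydroxyl-bearing residues here: T16, S18, S21 (3).
(Y belongs to both groups, but none appear in this sequence.) Total = 2 + 3 = 5.

5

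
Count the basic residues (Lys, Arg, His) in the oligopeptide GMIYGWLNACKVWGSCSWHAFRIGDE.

Matching residues: K11, H19, R22.

3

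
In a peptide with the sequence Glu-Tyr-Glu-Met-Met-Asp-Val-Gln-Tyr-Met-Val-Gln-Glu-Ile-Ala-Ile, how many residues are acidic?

Only D (aspartate) and E (glutamate) carry a side-chain carboxylic acid.
Matching residues: Glu1, Glu3, Asp6, Glu13.

4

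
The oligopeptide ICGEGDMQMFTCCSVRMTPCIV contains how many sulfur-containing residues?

Cysteine (C, thiol) and methionine (M, thioether) are the two sulfur-containing amino acids.
Matching residues: C2, M7, M9, C12, C13, M17, C20.

7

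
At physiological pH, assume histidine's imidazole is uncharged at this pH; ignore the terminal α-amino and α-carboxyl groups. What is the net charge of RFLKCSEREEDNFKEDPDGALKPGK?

-1

The side chains ionized at physiological pH are Lys/Arg (+1) and Asp/Glu (−1); with His treated as neutral, nothing else contributes.
Positive (K, R): R1, K4, R8, K14, K22, K25 → +6.
Negative (D, E): E7, E9, E10, D11, E15, D16, D18 → −7.
Net charge = (+6) + (−7) = −1.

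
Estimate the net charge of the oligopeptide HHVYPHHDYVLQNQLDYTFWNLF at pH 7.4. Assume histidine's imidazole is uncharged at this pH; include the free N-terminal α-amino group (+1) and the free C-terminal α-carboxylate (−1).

Near pH 7.4, K and R contribute +1 each, D and E contribute −1 each, and every other side chain (His included, as stated) is uncharged.
Positive (K, R): none → +0.
Negative (D, E): D8, D16 → −2.
The N-terminus (+1) and C-terminus (−1) cancel.
Net charge = (+0) + (−2) = −2.

-2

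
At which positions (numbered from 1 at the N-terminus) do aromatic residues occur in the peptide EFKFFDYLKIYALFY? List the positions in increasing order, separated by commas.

2, 4, 5, 7, 11, 14, 15

The aromatic amino acids are Phe (F, benzyl), Trp (W, indole), and Tyr (Y, phenol).
Matching residues: F2, F4, F5, Y7, Y11, F14, Y15.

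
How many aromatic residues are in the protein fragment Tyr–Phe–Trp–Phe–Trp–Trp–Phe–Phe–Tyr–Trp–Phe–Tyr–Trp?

Phenylalanine (F), tryptophan (W), and tyrosine (Y) have aromatic ring side chains.
Matching residues: Tyr1, Phe2, Trp3, Phe4, Trp5, Trp6, Phe7, Phe8, Tyr9, Trp10, Phe11, Tyr12, Trp13.

13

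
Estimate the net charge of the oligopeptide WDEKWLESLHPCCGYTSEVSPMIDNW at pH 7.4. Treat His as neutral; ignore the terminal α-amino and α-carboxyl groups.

-4

The side chains ionized at physiological pH are Lys/Arg (+1) and Asp/Glu (−1); with His treated as neutral, nothing else contributes.
Positive (K, R): K4 → +1.
Negative (D, E): D2, E3, E7, E18, D24 → −5.
Net charge = (+1) + (−5) = −4.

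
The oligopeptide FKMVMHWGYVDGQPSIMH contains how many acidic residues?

1

The acidic residues are Asp (D) and Glu (E), whose side chains end in a carboxylate group.
Matching residues: D11.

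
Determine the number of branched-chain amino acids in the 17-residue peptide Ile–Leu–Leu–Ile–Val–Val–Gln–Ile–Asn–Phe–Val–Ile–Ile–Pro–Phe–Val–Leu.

The BCAAs are Val, Leu, and Ile — aliphatic side chains with a branch point.
Matching residues: Ile1, Leu2, Leu3, Ile4, Val5, Val6, Ile8, Val11, Ile12, Ile13, Val16, Leu17.

12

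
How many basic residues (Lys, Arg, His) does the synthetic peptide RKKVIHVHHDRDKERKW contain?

Matching residues: R1, K2, K3, H6, H8, H9, R11, K13, R15, K16.

10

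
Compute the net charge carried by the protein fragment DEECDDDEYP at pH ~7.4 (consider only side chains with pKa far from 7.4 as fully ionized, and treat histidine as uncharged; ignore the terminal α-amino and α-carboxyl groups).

-7

The side chains ionized at physiological pH are Lys/Arg (+1) and Asp/Glu (−1); with His treated as neutral, nothing else contributes.
Positive (K, R): none → +0.
Negative (D, E): D1, E2, E3, D5, D6, D7, E8 → −7.
Net charge = (+0) + (−7) = −7.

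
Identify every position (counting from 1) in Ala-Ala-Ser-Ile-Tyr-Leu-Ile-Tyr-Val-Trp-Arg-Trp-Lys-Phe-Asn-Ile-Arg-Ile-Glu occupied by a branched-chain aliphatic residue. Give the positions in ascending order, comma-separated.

V, L, and I make up the branched-chain aliphatic group.
Matching residues: Ile4, Leu6, Ile7, Val9, Ile16, Ile18.

4, 6, 7, 9, 16, 18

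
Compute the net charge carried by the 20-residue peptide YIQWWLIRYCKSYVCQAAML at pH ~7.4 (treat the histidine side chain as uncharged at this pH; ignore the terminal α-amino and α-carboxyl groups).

+2

The side chains ionized at physiological pH are Lys/Arg (+1) and Asp/Glu (−1); with His treated as neutral, nothing else contributes.
Positive (K, R): R8, K11 → +2.
Negative (D, E): none → −0.
Net charge = (+2) + (−0) = +2.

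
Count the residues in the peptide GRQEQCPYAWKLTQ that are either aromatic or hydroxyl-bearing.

Aromatic: F, W, Y. Hydroxyl-bearing: S, T, Y.
Aromatic residues here: Y8, W10 (2).
Hydroxyl-bearing residues here: Y8, T13 (2).
Y is in both groups, so the 1 Y residue must not be double-counted.
Total = 2 + 2 − 1 = 3.

3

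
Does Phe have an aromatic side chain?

Yes

Phenylalanine (F), tryptophan (W), and tyrosine (Y) have aromatic ring side chains.
Phenylalanine is in this group.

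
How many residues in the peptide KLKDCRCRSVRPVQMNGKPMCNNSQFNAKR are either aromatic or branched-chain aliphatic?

4

Aromatic: F, W, Y. Branched-chain aliphatic: I, L, V.
Aromatic residues here: F26 (1).
Branched-chain aliphatic residues here: L2, V10, V13 (3).
The two groups share no amino acid, so total = 1 + 3 = 4.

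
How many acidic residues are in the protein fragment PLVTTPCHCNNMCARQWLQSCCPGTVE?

The acidic residues are Asp (D) and Glu (E), whose side chains end in a carboxylate group.
Matching residues: E27.

1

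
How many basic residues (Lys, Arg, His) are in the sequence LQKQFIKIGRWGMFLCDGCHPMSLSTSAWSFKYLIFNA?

5

Matching residues: K3, K7, R10, H20, K32.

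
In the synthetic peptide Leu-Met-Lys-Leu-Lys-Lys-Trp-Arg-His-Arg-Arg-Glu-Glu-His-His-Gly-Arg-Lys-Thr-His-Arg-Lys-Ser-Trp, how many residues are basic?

14

K, R, and H are the three residues with basic side chains (ε-amine, guanidinium, and imidazole respectively).
Matching residues: Lys3, Lys5, Lys6, Arg8, His9, Arg10, Arg11, His14, His15, Arg17, Lys18, His20, Arg21, Lys22.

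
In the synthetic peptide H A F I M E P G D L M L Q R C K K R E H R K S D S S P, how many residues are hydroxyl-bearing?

3

S, T, and Y are the three residues with a side-chain hydroxyl.
Matching residues: S23, S25, S26.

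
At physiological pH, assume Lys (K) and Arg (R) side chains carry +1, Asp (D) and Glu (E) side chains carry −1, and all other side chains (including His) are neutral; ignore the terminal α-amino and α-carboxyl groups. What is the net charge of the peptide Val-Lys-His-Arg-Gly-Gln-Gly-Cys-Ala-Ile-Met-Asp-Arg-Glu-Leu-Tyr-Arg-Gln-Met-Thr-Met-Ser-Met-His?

Positive (K, R): Lys2, Arg4, Arg13, Arg17 → +4.
Negative (D, E): Asp12, Glu14 → −2.
Net charge = (+4) + (−2) = +2.

+2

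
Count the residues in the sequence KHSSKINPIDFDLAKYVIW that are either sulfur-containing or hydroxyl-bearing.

Sulfur-containing: C, M. Hydroxyl-bearing: S, T, Y.
Sulfur-containing residues here: none (0).
Hydroxyl-bearing residues here: S3, S4, Y16 (3).
The two groups share no amino acid, so total = 0 + 3 = 3.

3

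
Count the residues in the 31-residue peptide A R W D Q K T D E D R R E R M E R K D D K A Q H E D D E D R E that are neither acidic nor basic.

Acidic: D, E. Basic: K, R, H. All other residues are neither.
Matching residues: A1, W3, Q5, T7, M15, A22, Q23.

7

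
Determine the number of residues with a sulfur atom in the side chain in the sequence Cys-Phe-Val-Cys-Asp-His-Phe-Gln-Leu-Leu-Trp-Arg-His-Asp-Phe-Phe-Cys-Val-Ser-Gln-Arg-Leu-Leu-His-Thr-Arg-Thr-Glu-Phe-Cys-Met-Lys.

5

Only Cys (C) and Met (M) have a sulfur atom in the side chain.
Matching residues: Cys1, Cys4, Cys17, Cys30, Met31.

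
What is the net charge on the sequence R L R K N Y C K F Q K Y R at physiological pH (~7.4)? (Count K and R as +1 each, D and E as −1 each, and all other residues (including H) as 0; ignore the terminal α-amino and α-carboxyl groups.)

Positive (K, R): R1, R3, K4, K8, K11, R13 → +6.
Negative (D, E): none → −0.
Net charge = (+6) + (−0) = +6.

+6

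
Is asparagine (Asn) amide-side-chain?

Yes

The amide-side-chain residues are Asn (N) and Gln (Q).
Asparagine is in this group.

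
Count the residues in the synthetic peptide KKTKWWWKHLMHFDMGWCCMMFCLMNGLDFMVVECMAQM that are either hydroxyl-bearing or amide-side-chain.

Hydroxyl-bearing: S, T, Y. Amide-side-chain: N, Q.
Hydroxyl-bearing residues here: T3 (1).
Amide-side-chain residues here: N26, Q38 (2).
The two groups share no amino acid, so total = 1 + 2 = 3.

3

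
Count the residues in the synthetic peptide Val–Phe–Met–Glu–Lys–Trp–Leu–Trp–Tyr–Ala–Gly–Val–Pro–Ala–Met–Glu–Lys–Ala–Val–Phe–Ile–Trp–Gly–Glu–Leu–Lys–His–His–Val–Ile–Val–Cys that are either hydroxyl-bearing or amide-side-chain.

1

Hydroxyl-bearing: S, T, Y. Amide-side-chain: N, Q.
Hydroxyl-bearing residues here: Tyr9 (1).
Amide-side-chain residues here: none (0).
The two groups share no amino acid, so total = 1 + 0 = 1.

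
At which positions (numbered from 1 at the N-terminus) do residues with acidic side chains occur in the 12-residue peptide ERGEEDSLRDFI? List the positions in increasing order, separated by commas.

1, 4, 5, 6, 10

The acidic residues are Asp (D) and Glu (E), whose side chains end in a carboxylate group.
Matching residues: E1, E4, E5, D6, D10.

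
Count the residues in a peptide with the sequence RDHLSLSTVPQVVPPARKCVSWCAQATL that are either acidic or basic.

Acidic: D, E. Basic: H, K, R.
Acidic residues here: D2 (1).
Basic residues here: R1, H3, R17, K18 (4).
The two groups share no amino acid, so total = 1 + 4 = 5.

5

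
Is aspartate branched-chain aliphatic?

No

V, L, and I make up the branched-chain aliphatic group.
Aspartate is not in this group.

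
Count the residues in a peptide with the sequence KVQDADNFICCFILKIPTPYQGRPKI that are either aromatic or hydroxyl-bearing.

4

Aromatic: F, W, Y. Hydroxyl-bearing: S, T, Y.
Aromatic residues here: F8, F12, Y20 (3).
Hydroxyl-bearing residues here: T18, Y20 (2).
Y is in both groups, so the 1 Y residue must not be double-counted.
Total = 3 + 2 − 1 = 4.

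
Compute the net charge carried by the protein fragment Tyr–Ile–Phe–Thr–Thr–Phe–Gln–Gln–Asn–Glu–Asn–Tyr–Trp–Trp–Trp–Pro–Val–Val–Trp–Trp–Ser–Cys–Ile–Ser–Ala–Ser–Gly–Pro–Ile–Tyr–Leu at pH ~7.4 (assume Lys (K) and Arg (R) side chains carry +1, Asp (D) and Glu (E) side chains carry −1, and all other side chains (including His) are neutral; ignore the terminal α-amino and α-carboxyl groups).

Positive (K, R): none → +0.
Negative (D, E): Glu10 → −1.
Net charge = (+0) + (−1) = −1.

-1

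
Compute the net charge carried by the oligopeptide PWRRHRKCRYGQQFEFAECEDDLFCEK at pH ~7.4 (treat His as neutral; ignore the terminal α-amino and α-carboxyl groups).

The side chains ionized at physiological pH are Lys/Arg (+1) and Asp/Glu (−1); with His treated as neutral, nothing else contributes.
Positive (K, R): R3, R4, R6, K7, R9, K27 → +6.
Negative (D, E): E15, E18, E20, D21, D22, E26 → −6.
Net charge = (+6) + (−6) = 0.

0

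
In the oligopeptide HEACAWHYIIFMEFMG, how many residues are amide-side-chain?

0

The amide-side-chain residues are Asn (N) and Gln (Q).
None of the 16 residues belong to this group.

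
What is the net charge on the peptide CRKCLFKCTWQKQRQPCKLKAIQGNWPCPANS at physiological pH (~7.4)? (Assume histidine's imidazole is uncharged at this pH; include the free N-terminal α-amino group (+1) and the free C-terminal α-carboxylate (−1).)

+7

At pH ~7.4 the Lys and Arg side chains are protonated (+1), the Asp and Glu side chains are deprotonated (−1), and with His taken as neutral all other side chains carry no charge.
Positive (K, R): R2, K3, K7, K12, R14, K18, K20 → +7.
Negative (D, E): none → −0.
The N-terminus (+1) and C-terminus (−1) cancel.
Net charge = (+7) + (−0) = +7.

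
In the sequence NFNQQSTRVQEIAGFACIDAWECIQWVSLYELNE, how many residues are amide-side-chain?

The amide-side-chain residues are Asn (N) and Gln (Q).
Matching residues: N1, N3, Q4, Q5, Q10, Q25, N33.

7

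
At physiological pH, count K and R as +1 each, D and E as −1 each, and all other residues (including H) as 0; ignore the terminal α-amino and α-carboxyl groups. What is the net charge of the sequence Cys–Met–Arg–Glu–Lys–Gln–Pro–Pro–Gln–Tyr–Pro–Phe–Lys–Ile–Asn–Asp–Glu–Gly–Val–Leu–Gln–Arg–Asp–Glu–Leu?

-1

Positive (K, R): Arg3, Lys5, Lys13, Arg22 → +4.
Negative (D, E): Glu4, Asp16, Glu17, Asp23, Glu24 → −5.
Net charge = (+4) + (−5) = −1.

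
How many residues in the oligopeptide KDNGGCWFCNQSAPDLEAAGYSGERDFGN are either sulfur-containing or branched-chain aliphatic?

Sulfur-containing: C, M. Branched-chain aliphatic: I, L, V.
Sulfur-containing residues here: C6, C9 (2).
Branched-chain aliphatic residues here: L16 (1).
The two groups share no amino acid, so total = 2 + 1 = 3.

3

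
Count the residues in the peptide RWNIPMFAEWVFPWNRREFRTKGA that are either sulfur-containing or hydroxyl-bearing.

Sulfur-containing: C, M. Hydroxyl-bearing: S, T, Y.
Sulfur-containing residues here: M6 (1).
Hydroxyl-bearing residues here: T21 (1).
The two groups share no amino acid, so total = 1 + 1 = 2.

2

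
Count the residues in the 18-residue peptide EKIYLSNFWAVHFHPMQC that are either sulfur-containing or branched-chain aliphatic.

5

Sulfur-containing: C, M. Branched-chain aliphatic: I, L, V.
Sulfur-containing residues here: M16, C18 (2).
Branched-chain aliphatic residues here: I3, L5, V11 (3).
The two groups share no amino acid, so total = 2 + 3 = 5.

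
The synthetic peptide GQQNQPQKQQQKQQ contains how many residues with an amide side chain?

The amide-side-chain residues are Asn (N) and Gln (Q).
Matching residues: Q2, Q3, N4, Q5, Q7, Q9, Q10, Q11, Q13, Q14.

10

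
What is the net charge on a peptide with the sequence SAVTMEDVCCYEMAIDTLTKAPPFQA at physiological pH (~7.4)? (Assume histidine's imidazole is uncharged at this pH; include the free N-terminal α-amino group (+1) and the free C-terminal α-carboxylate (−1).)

-3

At pH ~7.4 the Lys and Arg side chains are protonated (+1), the Asp and Glu side chains are deprotonated (−1), and with His taken as neutral all other side chains carry no charge.
Positive (K, R): K20 → +1.
Negative (D, E): E6, D7, E12, D16 → −4.
The N-terminus (+1) and C-terminus (−1) cancel.
Net charge = (+1) + (−4) = −3.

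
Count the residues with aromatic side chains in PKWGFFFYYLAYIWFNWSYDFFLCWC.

F, W, and Y each carry an aromatic ring on the side chain.
Matching residues: W3, F5, F6, F7, Y8, Y9, Y12, W14, F15, W17, Y19, F21, F22, W25.

14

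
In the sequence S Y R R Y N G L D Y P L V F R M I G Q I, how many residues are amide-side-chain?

The amide-side-chain residues are Asn (N) and Gln (Q).
Matching residues: N6, Q19.

2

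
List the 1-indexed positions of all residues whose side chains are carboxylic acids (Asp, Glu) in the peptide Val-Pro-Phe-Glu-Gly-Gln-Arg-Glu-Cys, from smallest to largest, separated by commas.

4, 8

Matching residues: Glu4, Glu8.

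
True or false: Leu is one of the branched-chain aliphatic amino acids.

True

V, L, and I make up the branched-chain aliphatic group.
Leucine is in this group.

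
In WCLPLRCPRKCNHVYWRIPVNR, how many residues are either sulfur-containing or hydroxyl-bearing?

4

Sulfur-containing: C, M. Hydroxyl-bearing: S, T, Y.
Sulfur-containing residues here: C2, C7, C11 (3).
Hydroxyl-bearing residues here: Y15 (1).
The two groups share no amino acid, so total = 3 + 1 = 4.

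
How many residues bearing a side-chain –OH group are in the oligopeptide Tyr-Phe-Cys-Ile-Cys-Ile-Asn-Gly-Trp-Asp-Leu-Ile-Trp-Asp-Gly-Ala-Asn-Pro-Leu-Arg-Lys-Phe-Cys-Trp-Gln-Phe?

S, T, and Y are the three residues with a side-chain hydroxyl.
Matching residues: Tyr1.

1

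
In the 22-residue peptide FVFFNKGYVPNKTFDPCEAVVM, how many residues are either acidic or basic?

4

Acidic: D, E. Basic: H, K, R.
Acidic residues here: D15, E18 (2).
Basic residues here: K6, K12 (2).
The two groups share no amino acid, so total = 2 + 2 = 4.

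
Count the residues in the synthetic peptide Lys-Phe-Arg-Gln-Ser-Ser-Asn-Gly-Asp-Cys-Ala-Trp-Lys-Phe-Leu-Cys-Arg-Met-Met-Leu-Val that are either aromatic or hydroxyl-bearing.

5

Aromatic: F, W, Y. Hydroxyl-bearing: S, T, Y.
Aromatic residues here: Phe2, Trp12, Phe14 (3).
Hydroxyl-bearing residues here: Ser5, Ser6 (2).
(Y belongs to both groups, but none appear in this sequence.) Total = 3 + 2 = 5.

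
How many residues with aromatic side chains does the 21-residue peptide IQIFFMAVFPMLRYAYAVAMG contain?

F, W, and Y each carry an aromatic ring on the side chain.
Matching residues: F4, F5, F9, Y14, Y16.

5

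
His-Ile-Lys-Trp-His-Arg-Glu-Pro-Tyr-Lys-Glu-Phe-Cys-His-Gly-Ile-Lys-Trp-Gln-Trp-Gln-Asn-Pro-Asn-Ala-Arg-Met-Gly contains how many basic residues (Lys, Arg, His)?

8

Matching residues: His1, Lys3, His5, Arg6, Lys10, His14, Lys17, Arg26.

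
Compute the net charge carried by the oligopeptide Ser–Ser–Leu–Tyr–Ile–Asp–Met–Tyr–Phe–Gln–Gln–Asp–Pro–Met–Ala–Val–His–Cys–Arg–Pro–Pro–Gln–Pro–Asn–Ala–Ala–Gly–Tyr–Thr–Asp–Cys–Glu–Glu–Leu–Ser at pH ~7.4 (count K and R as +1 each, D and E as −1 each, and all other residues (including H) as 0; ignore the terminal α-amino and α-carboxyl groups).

-4

Positive (K, R): Arg19 → +1.
Negative (D, E): Asp6, Asp12, Asp30, Glu32, Glu33 → −5.
Net charge = (+1) + (−5) = −4.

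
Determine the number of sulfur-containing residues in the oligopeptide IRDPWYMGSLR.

The sulfur-bearing residues are cysteine (–SH) and methionine (–S–CH₃).
Matching residues: M7.

1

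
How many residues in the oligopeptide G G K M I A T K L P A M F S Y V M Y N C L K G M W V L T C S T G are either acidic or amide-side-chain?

Acidic: D, E. Amide-side-chain: N, Q.
Acidic residues here: none (0).
Amide-side-chain residues here: N19 (1).
The two groups share no amino acid, so total = 0 + 1 = 1.

1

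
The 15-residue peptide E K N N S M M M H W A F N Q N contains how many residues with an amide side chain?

5

The amide-side-chain residues are Asn (N) and Gln (Q).
Matching residues: N3, N4, N13, Q14, N15.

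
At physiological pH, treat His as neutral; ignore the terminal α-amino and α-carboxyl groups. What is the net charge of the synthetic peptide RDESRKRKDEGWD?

At pH ~7.4 the Lys and Arg side chains are protonated (+1), the Asp and Glu side chains are deprotonated (−1), and with His taken as neutral all other side chains carry no charge.
Positive (K, R): R1, R5, K6, R7, K8 → +5.
Negative (D, E): D2, E3, D9, E10, D13 → −5.
Net charge = (+5) + (−5) = 0.

0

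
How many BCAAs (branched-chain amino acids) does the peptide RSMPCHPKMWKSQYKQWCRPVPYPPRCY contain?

1

V, L, and I make up the branched-chain aliphatic group.
Matching residues: V21.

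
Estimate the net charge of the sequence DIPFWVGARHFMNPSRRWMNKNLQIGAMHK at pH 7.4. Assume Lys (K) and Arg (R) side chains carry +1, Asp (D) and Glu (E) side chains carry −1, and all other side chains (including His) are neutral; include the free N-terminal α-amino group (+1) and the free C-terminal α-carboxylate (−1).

Positive (K, R): R9, R16, R17, K21, K30 → +5.
Negative (D, E): D1 → −1.
The N-terminus (+1) and C-terminus (−1) cancel.
Net charge = (+5) + (−1) = +4.

+4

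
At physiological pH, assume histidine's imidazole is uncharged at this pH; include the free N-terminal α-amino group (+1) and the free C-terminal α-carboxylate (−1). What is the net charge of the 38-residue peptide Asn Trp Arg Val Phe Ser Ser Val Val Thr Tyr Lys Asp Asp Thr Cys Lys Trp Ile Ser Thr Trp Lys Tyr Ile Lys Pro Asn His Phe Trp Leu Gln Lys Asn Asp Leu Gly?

The side chains ionized at physiological pH are Lys/Arg (+1) and Asp/Glu (−1); with His treated as neutral, nothing else contributes.
Positive (K, R): Arg3, Lys12, Lys17, Lys23, Lys26, Lys34 → +6.
Negative (D, E): Asp13, Asp14, Asp36 → −3.
The N-terminus (+1) and C-terminus (−1) cancel.
Net charge = (+6) + (−3) = +3.

+3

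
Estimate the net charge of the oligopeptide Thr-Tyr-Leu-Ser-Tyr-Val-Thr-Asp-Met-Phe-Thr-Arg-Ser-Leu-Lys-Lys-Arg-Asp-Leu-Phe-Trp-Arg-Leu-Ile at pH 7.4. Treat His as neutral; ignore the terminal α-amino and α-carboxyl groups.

+3

At pH ~7.4 the Lys and Arg side chains are protonated (+1), the Asp and Glu side chains are deprotonated (−1), and with His taken as neutral all other side chains carry no charge.
Positive (K, R): Arg12, Lys15, Lys16, Arg17, Arg22 → +5.
Negative (D, E): Asp8, Asp18 → −2.
Net charge = (+5) + (−2) = +3.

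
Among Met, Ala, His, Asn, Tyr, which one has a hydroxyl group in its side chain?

Serine (S), threonine (T), and tyrosine (Y) each carry a hydroxyl group on the side chain.
Of the listed options, only Tyr belongs to this group.

Tyr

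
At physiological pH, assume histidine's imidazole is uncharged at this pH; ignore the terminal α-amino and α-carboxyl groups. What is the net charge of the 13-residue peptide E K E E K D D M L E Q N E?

The side chains ionized at physiological pH are Lys/Arg (+1) and Asp/Glu (−1); with His treated as neutral, nothing else contributes.
Positive (K, R): K2, K5 → +2.
Negative (D, E): E1, E3, E4, D6, D7, E10, E13 → −7.
Net charge = (+2) + (−7) = −5.

-5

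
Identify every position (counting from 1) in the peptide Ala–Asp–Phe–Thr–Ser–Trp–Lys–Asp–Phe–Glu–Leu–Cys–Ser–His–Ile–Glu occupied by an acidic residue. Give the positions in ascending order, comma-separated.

Aspartate (D) and glutamate (E) have carboxylic-acid side chains and are the acidic amino acids.
Matching residues: Asp2, Asp8, Glu10, Glu16.

2, 8, 10, 16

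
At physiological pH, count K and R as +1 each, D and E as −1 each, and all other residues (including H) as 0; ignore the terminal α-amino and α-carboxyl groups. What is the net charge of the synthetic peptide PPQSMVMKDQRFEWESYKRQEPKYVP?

+1

Positive (K, R): K8, R11, K18, R19, K23 → +5.
Negative (D, E): D9, E13, E15, E21 → −4.
Net charge = (+5) + (−4) = +1.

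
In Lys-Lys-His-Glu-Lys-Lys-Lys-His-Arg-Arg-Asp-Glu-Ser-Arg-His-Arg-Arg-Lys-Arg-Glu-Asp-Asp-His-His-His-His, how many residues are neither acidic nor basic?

Acidic: D, E. Basic: K, R, H. All other residues are neither.
Matching residues: Ser13.

1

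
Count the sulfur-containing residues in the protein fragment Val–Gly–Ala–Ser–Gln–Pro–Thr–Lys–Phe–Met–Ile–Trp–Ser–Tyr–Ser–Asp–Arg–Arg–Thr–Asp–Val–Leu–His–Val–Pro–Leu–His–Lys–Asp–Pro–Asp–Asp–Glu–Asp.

The sulfur-bearing residues are cysteine (–SH) and methionine (–S–CH₃).
Matching residues: Met10.

1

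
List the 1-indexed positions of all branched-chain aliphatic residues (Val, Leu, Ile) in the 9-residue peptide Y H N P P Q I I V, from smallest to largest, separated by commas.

Matching residues: I7, I8, V9.

7, 8, 9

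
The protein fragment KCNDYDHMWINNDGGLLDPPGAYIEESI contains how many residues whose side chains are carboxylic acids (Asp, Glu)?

6

Matching residues: D4, D6, D13, D18, E25, E26.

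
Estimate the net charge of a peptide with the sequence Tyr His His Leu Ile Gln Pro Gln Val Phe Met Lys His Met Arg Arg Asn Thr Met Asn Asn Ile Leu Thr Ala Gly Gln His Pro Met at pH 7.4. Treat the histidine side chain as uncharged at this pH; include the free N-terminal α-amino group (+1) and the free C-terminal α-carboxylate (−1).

Near pH 7.4, K and R contribute +1 each, D and E contribute −1 each, and every other side chain (His included, as stated) is uncharged.
Positive (K, R): Lys12, Arg15, Arg16 → +3.
Negative (D, E): none → −0.
The N-terminus (+1) and C-terminus (−1) cancel.
Net charge = (+3) + (−0) = +3.

+3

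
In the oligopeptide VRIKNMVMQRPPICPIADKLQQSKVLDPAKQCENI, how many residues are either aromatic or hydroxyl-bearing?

1

Aromatic: F, W, Y. Hydroxyl-bearing: S, T, Y.
Aromatic residues here: none (0).
Hydroxyl-bearing residues here: S23 (1).
(Y belongs to both groups, but none appear in this sequence.) Total = 0 + 1 = 1.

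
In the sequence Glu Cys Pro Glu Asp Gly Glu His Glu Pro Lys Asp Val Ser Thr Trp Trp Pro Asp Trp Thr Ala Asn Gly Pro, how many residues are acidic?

7

Aspartate (D) and glutamate (E) have carboxylic-acid side chains and are the acidic amino acids.
Matching residues: Glu1, Glu4, Asp5, Glu7, Glu9, Asp12, Asp19.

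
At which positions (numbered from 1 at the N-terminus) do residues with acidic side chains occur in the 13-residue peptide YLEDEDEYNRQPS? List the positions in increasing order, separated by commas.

Only D (aspartate) and E (glutamate) carry a side-chain carboxylic acid.
Matching residues: E3, D4, E5, D6, E7.

3, 4, 5, 6, 7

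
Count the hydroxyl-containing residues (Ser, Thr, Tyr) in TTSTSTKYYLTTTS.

12

Matching residues: T1, T2, S3, T4, S5, T6, Y8, Y9, T11, T12, T13, S14.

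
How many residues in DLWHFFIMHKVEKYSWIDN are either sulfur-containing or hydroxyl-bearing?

Sulfur-containing: C, M. Hydroxyl-bearing: S, T, Y.
Sulfur-containing residues here: M8 (1).
Hydroxyl-bearing residues here: Y14, S15 (2).
The two groups share no amino acid, so total = 1 + 2 = 3.

3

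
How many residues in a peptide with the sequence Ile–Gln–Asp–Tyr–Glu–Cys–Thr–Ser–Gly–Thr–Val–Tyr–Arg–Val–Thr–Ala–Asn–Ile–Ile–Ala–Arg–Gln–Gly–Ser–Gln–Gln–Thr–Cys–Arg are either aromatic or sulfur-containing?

Aromatic: F, W, Y. Sulfur-containing: C, M.
Aromatic residues here: Tyr4, Tyr12 (2).
Sulfur-containing residues here: Cys6, Cys28 (2).
The two groups share no amino acid, so total = 2 + 2 = 4.

4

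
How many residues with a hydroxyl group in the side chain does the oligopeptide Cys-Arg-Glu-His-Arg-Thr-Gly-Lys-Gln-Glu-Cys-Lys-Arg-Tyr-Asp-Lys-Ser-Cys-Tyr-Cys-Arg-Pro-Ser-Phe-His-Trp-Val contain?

5

The –OH-bearing residues are Ser, Thr (aliphatic alcohols), and Tyr (phenol).
Matching residues: Thr6, Tyr14, Ser17, Tyr19, Ser23.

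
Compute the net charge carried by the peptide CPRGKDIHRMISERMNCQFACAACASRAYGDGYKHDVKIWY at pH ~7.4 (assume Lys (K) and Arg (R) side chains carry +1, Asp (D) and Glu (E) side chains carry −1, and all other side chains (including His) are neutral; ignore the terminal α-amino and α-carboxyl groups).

+3

Positive (K, R): R3, K5, R9, R14, R27, K34, K38 → +7.
Negative (D, E): D6, E13, D31, D36 → −4.
Net charge = (+7) + (−4) = +3.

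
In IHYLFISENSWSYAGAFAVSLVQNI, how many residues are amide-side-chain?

Asparagine (N) and glutamine (Q) have uncharged amide side chains.
Matching residues: N9, Q23, N24.

3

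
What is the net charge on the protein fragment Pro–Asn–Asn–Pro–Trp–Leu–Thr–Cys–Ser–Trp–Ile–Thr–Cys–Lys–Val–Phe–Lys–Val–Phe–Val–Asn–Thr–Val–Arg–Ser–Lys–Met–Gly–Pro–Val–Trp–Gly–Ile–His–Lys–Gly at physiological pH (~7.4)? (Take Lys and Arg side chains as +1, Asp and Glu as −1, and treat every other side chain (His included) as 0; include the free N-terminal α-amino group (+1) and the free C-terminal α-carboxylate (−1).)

+5

Positive (K, R): Lys14, Lys17, Arg24, Lys26, Lys35 → +5.
Negative (D, E): none → −0.
The N-terminus (+1) and C-terminus (−1) cancel.
Net charge = (+5) + (−0) = +5.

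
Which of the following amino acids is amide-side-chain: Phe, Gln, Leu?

Gln

Only N (asparagine) and Q (glutamine) carry a side-chain carboxamide.
Of the listed options, only Gln belongs to this group.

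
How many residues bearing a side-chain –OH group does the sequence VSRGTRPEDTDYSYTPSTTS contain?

The –OH-bearing residues are Ser, Thr (aliphatic alcohols), and Tyr (phenol).
Matching residues: S2, T5, T10, Y12, S13, Y14, T15, S17, T18, T19, S20.

11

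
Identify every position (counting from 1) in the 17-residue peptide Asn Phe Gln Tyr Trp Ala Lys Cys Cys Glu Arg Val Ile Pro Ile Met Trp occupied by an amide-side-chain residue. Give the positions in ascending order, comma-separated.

The amide-side-chain residues are Asn (N) and Gln (Q).
Matching residues: Asn1, Gln3.

1, 3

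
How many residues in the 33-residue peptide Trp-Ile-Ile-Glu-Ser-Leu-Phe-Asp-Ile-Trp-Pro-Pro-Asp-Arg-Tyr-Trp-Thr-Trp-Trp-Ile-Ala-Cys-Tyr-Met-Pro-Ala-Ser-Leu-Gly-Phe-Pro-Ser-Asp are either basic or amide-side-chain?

Basic: H, K, R. Amide-side-chain: N, Q.
Basic residues here: Arg14 (1).
Amide-side-chain residues here: none (0).
The two groups share no amino acid, so total = 1 + 0 = 1.

1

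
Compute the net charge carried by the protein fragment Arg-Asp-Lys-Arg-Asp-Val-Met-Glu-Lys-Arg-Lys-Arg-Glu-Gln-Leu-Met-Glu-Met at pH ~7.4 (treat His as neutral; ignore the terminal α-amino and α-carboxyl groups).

+2

The side chains ionized at physiological pH are Lys/Arg (+1) and Asp/Glu (−1); with His treated as neutral, nothing else contributes.
Positive (K, R): Arg1, Lys3, Arg4, Lys9, Arg10, Lys11, Arg12 → +7.
Negative (D, E): Asp2, Asp5, Glu8, Glu13, Glu17 → −5.
Net charge = (+7) + (−5) = +2.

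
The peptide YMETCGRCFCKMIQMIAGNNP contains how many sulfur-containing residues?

6

Only Cys (C) and Met (M) have a sulfur atom in the side chain.
Matching residues: M2, C5, C8, C10, M12, M15.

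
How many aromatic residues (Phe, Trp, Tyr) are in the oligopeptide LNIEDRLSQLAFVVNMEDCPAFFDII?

3

Matching residues: F12, F22, F23.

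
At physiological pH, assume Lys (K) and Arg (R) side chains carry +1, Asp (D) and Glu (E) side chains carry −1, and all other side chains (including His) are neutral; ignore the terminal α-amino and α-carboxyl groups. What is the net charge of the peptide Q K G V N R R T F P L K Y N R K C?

+6

Positive (K, R): K2, R6, R7, K12, R15, K16 → +6.
Negative (D, E): none → −0.
Net charge = (+6) + (−0) = +6.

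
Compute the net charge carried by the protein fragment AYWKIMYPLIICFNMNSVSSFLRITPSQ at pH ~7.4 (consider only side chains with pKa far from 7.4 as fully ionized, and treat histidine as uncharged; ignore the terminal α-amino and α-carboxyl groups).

At pH ~7.4 the Lys and Arg side chains are protonated (+1), the Asp and Glu side chains are deprotonated (−1), and with His taken as neutral all other side chains carry no charge.
Positive (K, R): K4, R23 → +2.
Negative (D, E): none → −0.
Net charge = (+2) + (−0) = +2.

+2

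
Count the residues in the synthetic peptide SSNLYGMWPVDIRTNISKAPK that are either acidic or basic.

4

Acidic: D, E. Basic: H, K, R.
Acidic residues here: D11 (1).
Basic residues here: R13, K18, K21 (3).
The two groups share no amino acid, so total = 1 + 3 = 4.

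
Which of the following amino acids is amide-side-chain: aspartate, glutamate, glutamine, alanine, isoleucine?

glutamine

Asparagine (N) and glutamine (Q) have uncharged amide side chains.
Of the listed options, only glutamine belongs to this group.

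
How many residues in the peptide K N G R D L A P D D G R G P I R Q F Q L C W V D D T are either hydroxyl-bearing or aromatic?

Hydroxyl-bearing: S, T, Y. Aromatic: F, W, Y.
Hydroxyl-bearing residues here: T26 (1).
Aromatic residues here: F18, W22 (2).
(Y belongs to both groups, but none appear in this sequence.) Total = 1 + 2 = 3.

3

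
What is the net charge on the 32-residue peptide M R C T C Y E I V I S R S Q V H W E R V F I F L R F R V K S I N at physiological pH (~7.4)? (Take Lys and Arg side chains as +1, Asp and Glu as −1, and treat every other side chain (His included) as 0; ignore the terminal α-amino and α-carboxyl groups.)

Positive (K, R): R2, R12, R19, R25, R27, K29 → +6.
Negative (D, E): E7, E18 → −2.
Net charge = (+6) + (−2) = +4.

+4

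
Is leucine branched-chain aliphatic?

Yes

Valine (V), leucine (L), and isoleucine (I) are the branched-chain amino acids.
Leucine is in this group.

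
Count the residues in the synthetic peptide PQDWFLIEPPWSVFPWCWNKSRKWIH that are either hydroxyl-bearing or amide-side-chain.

Hydroxyl-bearing: S, T, Y. Amide-side-chain: N, Q.
Hydroxyl-bearing residues here: S12, S21 (2).
Amide-side-chain residues here: Q2, N19 (2).
The two groups share no amino acid, so total = 2 + 2 = 4.

4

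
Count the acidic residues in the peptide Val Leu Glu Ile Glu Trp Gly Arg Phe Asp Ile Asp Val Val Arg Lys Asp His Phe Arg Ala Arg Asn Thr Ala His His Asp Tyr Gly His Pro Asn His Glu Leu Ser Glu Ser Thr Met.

8

The acidic residues are Asp (D) and Glu (E), whose side chains end in a carboxylate group.
Matching residues: Glu3, Glu5, Asp10, Asp12, Asp17, Asp28, Glu35, Glu38.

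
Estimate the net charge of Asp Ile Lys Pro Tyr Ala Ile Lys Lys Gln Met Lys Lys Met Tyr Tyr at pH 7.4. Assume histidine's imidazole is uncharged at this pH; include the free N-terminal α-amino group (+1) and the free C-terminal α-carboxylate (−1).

+4

Near pH 7.4, K and R contribute +1 each, D and E contribute −1 each, and every other side chain (His included, as stated) is uncharged.
Positive (K, R): Lys3, Lys8, Lys9, Lys12, Lys13 → +5.
Negative (D, E): Asp1 → −1.
The N-terminus (+1) and C-terminus (−1) cancel.
Net charge = (+5) + (−1) = +4.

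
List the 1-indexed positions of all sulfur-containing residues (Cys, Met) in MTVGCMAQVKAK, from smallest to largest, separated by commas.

1, 5, 6

Matching residues: M1, C5, M6.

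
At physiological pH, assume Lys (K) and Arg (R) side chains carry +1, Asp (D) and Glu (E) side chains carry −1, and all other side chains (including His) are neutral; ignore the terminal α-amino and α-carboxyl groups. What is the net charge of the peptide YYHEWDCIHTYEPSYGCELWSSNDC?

-5

Positive (K, R): none → +0.
Negative (D, E): E4, D6, E12, E18, D24 → −5.
Net charge = (+0) + (−5) = −5.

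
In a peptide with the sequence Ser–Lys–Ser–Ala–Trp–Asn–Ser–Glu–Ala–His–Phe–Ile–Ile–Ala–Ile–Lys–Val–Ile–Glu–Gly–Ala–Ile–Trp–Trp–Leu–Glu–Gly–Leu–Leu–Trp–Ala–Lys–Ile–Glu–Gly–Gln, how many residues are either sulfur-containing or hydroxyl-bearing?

3

Sulfur-containing: C, M. Hydroxyl-bearing: S, T, Y.
Sulfur-containing residues here: none (0).
Hydroxyl-bearing residues here: Ser1, Ser3, Ser7 (3).
The two groups share no amino acid, so total = 0 + 3 = 3.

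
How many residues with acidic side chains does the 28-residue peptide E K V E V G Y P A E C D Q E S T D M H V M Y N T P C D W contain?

7

Aspartate (D) and glutamate (E) have carboxylic-acid side chains and are the acidic amino acids.
Matching residues: E1, E4, E10, D12, E14, D17, D27.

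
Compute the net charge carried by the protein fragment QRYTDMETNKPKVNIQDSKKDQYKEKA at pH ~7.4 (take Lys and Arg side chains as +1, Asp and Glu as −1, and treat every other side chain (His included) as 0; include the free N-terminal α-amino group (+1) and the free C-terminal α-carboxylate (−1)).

+2

Positive (K, R): R2, K10, K12, K19, K20, K24, K26 → +7.
Negative (D, E): D5, E7, D17, D21, E25 → −5.
The N-terminus (+1) and C-terminus (−1) cancel.
Net charge = (+7) + (−5) = +2.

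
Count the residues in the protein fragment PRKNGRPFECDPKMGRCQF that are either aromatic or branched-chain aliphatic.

2

Aromatic: F, W, Y. Branched-chain aliphatic: I, L, V.
Aromatic residues here: F8, F19 (2).
Branched-chain aliphatic residues here: none (0).
The two groups share no amino acid, so total = 2 + 0 = 2.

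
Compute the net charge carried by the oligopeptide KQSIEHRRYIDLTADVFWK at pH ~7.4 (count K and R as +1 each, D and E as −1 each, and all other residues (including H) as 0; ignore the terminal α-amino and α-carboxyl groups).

Positive (K, R): K1, R7, R8, K19 → +4.
Negative (D, E): E5, D11, D15 → −3.
Net charge = (+4) + (−3) = +1.

+1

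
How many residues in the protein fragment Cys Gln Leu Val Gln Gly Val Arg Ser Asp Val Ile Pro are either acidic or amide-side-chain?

Acidic: D, E. Amide-side-chain: N, Q.
Acidic residues here: Asp10 (1).
Amide-side-chain residues here: Gln2, Gln5 (2).
The two groups share no amino acid, so total = 1 + 2 = 3.

3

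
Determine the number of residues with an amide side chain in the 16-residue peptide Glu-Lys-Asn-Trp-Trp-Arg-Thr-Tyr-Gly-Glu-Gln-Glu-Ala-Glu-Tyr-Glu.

Only N (asparagine) and Q (glutamine) carry a side-chain carboxamide.
Matching residues: Asn3, Gln11.

2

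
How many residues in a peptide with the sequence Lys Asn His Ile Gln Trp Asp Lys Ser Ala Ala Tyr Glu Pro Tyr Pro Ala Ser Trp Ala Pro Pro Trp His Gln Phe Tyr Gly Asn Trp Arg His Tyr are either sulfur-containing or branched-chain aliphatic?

1

Sulfur-containing: C, M. Branched-chain aliphatic: I, L, V.
Sulfur-containing residues here: none (0).
Branched-chain aliphatic residues here: Ile4 (1).
The two groups share no amino acid, so total = 0 + 1 = 1.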